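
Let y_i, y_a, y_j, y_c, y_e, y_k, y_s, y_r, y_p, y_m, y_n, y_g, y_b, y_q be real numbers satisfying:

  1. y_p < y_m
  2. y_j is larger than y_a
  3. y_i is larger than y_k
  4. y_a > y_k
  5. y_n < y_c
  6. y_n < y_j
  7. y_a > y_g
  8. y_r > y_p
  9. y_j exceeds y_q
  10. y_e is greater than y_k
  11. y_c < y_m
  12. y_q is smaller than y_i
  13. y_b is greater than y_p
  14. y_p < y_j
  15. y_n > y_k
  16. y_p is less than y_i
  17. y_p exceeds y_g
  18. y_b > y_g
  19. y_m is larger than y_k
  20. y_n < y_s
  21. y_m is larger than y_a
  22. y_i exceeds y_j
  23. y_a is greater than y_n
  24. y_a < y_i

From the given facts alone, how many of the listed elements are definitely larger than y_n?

From y_n the given relations immediately reach y_a, y_c, y_s, y_j.
From those, y_m, y_i — 6 in total.
Nothing else is reachable above y_n; 6 in all.

6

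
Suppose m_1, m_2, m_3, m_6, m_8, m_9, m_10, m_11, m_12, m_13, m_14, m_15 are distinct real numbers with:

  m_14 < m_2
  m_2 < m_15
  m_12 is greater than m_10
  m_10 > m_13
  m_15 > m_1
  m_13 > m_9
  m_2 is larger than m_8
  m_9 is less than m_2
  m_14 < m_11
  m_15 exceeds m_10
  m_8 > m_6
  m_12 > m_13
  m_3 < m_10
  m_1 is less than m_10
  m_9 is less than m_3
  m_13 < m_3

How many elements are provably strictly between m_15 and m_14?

The relations place m_14 below m_15. An element lies strictly between them when it is forced above m_14 and also forced below m_15.
Above m_14: {m_2, m_11}. Below m_15: {m_9, m_6, m_13, m_8, m_1, m_3, m_10, m_2}.
Intersection: {m_2} — 1.

1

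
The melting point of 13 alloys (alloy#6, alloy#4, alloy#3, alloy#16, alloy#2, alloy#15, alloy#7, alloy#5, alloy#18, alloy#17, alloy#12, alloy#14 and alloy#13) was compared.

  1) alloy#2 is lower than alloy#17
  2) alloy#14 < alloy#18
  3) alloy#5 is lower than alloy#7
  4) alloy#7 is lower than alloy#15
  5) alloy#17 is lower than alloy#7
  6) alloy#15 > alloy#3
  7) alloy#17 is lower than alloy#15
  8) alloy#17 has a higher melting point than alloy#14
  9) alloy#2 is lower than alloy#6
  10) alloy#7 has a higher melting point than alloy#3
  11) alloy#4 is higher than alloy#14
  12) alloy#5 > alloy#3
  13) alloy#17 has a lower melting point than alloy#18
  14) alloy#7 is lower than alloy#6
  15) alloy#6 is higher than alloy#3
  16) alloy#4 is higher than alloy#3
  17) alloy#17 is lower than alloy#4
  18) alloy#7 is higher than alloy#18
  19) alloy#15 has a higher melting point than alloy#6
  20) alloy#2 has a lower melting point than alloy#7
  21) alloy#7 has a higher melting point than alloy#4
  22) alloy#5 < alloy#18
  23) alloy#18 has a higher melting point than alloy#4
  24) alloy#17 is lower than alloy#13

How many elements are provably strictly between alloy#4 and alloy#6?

Chaining upward from alloy#4 reaches: alloy#18, alloy#7, alloy#15.
Chaining downward from alloy#6 reaches: alloy#2, alloy#14, alloy#17, alloy#3, alloy#5, alloy#18, alloy#7.
Strictly between alloy#4 and alloy#6 are those in both lists: alloy#18, alloy#7 — 2 elements.

2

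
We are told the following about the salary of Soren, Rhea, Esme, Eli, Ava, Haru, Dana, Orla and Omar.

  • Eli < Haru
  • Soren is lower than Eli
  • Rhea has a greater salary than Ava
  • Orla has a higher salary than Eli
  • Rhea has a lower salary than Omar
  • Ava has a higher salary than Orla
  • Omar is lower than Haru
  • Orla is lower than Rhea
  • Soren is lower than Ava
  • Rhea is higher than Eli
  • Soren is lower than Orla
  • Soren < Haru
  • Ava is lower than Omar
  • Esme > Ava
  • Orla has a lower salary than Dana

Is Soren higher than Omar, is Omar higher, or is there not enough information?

Omar

The relevant relations are Soren < Eli; Eli < Orla; Orla < Rhea; Rhea < Omar.
Together: Soren < Eli < Orla < Rhea < Omar.
So Omar is higher.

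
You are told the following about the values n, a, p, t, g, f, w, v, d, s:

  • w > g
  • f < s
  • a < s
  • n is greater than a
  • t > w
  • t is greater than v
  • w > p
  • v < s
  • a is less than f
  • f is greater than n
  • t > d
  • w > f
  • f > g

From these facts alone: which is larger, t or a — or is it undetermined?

t

a < n and n < f give a < f.
Then f < w extends the chain to w.
Then w < t extends the chain to t.
So t is larger.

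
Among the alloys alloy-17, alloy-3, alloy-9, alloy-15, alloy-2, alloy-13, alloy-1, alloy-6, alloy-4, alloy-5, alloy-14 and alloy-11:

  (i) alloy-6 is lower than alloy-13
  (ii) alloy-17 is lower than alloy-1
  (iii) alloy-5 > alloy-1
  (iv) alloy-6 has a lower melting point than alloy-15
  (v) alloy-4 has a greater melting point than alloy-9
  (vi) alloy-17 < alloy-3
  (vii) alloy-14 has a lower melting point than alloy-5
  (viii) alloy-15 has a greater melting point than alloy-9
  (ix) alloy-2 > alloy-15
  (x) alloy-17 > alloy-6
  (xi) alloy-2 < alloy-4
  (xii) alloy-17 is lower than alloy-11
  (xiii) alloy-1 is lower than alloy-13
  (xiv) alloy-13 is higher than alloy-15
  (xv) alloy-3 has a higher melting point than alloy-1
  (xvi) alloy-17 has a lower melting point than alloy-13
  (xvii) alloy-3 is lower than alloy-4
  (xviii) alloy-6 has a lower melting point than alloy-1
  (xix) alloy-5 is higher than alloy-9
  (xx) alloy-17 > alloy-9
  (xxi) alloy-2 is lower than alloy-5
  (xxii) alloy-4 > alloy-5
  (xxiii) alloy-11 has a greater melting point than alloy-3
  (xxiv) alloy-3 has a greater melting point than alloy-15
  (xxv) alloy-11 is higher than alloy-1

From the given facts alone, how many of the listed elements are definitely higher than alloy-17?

From alloy-17 the given relations immediately reach alloy-1, alloy-13, alloy-3, alloy-11.
From those, alloy-5, alloy-4 — 6 in total.
No other element is forced above alloy-17 by the given relations, so the count is 6.

6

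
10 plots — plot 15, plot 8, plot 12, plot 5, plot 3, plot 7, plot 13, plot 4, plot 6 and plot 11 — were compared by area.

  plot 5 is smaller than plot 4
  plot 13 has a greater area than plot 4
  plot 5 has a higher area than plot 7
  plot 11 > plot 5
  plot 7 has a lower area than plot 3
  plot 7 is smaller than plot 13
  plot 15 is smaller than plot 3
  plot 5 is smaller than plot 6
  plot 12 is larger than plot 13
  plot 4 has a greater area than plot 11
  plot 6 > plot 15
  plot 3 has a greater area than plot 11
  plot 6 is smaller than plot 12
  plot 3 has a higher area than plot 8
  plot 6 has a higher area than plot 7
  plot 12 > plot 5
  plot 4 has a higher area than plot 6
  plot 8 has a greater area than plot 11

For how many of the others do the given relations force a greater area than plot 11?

From plot 11 the given relations immediately reach plot 8, plot 4, plot 3.
From those, plot 13 — 4 in total.
From those, plot 12 — 5 in total.
Nothing else is reachable above plot 11; 5 in all.

5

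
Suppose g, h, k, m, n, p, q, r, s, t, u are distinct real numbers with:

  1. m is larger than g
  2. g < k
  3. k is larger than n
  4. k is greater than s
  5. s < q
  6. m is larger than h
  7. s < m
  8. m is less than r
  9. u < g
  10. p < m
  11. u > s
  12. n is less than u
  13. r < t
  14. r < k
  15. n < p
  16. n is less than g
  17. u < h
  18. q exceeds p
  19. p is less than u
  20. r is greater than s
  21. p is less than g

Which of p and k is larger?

Following the relations from p: p < u < g < m < r < k.
So p < k; k is the larger of the two.

k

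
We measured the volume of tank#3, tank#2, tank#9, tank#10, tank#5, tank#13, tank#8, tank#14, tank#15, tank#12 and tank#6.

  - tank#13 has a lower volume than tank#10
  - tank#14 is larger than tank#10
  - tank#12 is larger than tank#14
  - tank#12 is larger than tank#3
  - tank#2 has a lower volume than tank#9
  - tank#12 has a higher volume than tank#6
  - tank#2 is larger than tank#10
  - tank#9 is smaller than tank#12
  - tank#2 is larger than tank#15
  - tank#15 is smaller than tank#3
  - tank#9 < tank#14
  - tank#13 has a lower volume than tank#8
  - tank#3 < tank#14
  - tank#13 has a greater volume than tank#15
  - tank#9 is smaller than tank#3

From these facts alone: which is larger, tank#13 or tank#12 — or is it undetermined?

Chaining the given relations: tank#13 < tank#10 < tank#2 < tank#9 < tank#3 < tank#14 < tank#12.
So tank#12 is larger.

tank#12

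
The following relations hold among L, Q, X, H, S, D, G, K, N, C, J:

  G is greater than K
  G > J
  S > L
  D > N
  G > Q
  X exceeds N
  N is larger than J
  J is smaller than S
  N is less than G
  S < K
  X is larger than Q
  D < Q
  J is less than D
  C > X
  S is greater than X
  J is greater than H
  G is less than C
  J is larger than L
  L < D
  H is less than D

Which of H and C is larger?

C

The relevant relations are H < J; J < N; N < D; D < Q; Q < X; X < S; S < K; K < G; G < C.
Chaining these gives H < J < N < D < Q < X < S < K < G < C.
So H < C; C is the larger of the two.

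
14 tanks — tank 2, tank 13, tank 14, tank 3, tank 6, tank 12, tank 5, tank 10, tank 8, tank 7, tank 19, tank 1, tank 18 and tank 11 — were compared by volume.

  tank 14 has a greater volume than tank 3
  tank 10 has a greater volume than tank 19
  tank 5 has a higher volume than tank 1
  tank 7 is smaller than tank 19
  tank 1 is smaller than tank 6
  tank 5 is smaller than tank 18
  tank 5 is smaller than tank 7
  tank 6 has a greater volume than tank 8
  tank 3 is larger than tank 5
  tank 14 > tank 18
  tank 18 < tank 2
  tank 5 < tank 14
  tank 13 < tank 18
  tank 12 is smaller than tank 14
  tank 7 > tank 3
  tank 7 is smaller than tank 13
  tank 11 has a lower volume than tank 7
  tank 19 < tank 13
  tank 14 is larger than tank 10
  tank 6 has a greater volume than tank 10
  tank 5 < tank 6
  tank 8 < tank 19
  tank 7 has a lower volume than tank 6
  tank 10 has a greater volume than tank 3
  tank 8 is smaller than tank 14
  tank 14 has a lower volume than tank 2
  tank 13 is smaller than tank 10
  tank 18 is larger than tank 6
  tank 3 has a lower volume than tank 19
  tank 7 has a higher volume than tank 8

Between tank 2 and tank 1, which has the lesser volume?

tank 1

The relevant relations are tank 1 < tank 5; tank 5 < tank 3; tank 3 < tank 7; tank 7 < tank 19; tank 19 < tank 13; tank 13 < tank 10; tank 10 < tank 6; tank 6 < tank 18; tank 18 < tank 14; tank 14 < tank 2.
Chaining these gives tank 1 < tank 5 < tank 3 < tank 7 < tank 19 < tank 13 < tank 10 < tank 6 < tank 18 < tank 14 < tank 2.
So tank 1 < tank 2; tank 1 is the smaller of the two.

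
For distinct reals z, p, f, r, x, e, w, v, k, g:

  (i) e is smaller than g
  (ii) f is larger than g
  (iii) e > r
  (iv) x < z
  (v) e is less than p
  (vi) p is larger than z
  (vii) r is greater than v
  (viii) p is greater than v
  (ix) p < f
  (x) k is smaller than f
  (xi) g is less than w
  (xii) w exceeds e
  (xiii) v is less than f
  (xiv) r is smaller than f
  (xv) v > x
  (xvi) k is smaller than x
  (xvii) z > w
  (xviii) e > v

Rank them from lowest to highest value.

k < x < v < r < e < g < w < z < p < f

Nothing is placed below k, so it is least; from there k < x; x < v; v < r; r < e; e < g; g < w; w < z; z < p; p < f, each given directly.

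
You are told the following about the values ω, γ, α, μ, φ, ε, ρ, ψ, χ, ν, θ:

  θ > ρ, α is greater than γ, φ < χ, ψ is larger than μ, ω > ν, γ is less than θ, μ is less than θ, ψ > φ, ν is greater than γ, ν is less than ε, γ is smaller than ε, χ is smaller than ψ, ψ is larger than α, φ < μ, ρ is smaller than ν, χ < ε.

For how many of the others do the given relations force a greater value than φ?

Directly above φ: χ, μ, ψ.
One step further: ε, θ (5 so far).
No other element is forced above φ by the given relations, so the count is 5.

5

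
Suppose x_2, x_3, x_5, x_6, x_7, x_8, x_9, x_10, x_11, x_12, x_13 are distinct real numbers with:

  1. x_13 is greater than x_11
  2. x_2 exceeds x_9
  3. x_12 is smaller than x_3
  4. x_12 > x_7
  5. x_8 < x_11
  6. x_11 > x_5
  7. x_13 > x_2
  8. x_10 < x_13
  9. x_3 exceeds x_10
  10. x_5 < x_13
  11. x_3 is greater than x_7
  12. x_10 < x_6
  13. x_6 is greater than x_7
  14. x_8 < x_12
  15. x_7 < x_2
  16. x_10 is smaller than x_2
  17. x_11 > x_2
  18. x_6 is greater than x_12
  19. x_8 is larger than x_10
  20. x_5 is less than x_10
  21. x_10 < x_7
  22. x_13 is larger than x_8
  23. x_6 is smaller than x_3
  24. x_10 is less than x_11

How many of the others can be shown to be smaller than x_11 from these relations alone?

The elements the relations force below x_11 are x_5, x_10, x_8, x_7, x_9, x_2 — no chain reaches any other.
That is 6.

6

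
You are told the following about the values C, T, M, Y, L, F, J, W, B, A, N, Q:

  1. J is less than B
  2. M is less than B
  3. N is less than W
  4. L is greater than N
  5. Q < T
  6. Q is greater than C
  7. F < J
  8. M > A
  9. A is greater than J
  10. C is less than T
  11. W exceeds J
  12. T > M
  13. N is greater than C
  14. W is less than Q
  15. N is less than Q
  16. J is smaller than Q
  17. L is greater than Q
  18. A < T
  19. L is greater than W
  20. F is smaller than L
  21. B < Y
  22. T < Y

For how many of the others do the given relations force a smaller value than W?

4

Directly below W: N, J.
One step further: F, C (4 so far).
No other element is forced below W by the given relations, so the count is 4.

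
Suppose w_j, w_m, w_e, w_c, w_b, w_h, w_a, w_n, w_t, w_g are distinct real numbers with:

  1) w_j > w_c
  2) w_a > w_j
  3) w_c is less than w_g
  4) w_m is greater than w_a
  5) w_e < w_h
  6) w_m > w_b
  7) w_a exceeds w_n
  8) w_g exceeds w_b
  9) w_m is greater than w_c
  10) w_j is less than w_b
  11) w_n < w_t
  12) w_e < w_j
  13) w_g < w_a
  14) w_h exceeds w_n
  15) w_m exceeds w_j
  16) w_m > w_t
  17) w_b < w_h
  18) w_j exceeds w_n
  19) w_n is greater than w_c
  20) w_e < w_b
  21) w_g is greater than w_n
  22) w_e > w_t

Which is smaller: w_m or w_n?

w_n

w_n < w_t and w_t < w_e give w_n < w_e.
With w_e < w_j: w_n < w_t < w_e < w_j.
With w_j < w_b: w_n < w_t < w_e < w_j < w_b.
With w_b < w_g: w_n < w_t < w_e < w_j < w_b < w_g.
Then w_g < w_a extends the chain to w_a.
Then w_a < w_m extends the chain to w_m.
So w_n < w_m; w_n is the smaller of the two.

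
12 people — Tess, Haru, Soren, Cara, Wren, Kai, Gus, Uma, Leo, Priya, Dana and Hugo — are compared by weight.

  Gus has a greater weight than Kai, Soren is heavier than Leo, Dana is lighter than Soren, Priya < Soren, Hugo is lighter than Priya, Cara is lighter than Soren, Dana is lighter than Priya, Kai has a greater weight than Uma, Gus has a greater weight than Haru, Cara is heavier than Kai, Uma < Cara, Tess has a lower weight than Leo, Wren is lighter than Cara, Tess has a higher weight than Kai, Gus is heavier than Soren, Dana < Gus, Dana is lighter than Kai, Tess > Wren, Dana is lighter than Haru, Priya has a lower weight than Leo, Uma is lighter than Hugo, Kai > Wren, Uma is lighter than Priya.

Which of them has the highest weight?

Gus

Chaining downward from Gus: directly below it, Dana, Kai, Soren, Haru; then Uma, Wren, Cara, Priya, Leo; then Hugo, Tess.
That covers every other element, and nothing is given above Gus, so Gus is the highest weight.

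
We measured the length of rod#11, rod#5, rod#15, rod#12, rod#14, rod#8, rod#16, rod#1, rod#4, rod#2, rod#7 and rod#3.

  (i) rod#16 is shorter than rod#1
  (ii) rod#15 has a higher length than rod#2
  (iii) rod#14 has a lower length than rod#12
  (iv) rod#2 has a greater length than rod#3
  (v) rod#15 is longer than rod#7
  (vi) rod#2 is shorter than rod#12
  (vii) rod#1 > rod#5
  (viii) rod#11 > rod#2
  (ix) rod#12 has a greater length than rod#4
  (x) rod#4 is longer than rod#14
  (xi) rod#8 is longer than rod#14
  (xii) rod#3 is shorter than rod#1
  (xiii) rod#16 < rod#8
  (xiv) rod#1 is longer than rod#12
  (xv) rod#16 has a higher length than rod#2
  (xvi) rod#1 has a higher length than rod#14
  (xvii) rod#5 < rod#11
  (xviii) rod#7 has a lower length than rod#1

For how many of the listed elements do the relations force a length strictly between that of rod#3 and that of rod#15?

Chaining upward from rod#3 reaches: rod#2, rod#11, rod#12, rod#16, rod#8, rod#1.
Chaining downward from rod#15 reaches: rod#2, rod#7.
Strictly between rod#3 and rod#15 are those in both lists: rod#2 — 1 element.

1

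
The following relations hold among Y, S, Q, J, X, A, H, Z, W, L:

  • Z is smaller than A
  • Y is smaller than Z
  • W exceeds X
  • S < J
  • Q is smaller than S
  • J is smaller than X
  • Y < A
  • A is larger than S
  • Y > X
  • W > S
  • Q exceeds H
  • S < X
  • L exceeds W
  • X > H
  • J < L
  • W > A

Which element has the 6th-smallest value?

Y

Chaining the given pairs: H < Q < S < J < X < Y < Z < A < W < L.
The 6th smallest is Y.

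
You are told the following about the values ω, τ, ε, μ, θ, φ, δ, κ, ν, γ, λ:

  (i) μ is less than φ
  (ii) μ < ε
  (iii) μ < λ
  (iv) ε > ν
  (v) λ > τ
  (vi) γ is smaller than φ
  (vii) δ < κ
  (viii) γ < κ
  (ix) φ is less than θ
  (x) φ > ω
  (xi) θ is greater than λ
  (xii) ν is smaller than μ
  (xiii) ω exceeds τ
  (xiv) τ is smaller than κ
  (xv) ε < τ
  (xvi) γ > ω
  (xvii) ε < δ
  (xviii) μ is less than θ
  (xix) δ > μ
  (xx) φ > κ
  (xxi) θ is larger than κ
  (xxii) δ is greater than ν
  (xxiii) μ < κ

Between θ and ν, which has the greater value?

Link the given pairs in sequence: ν < μ; μ < ε; ε < τ; τ < ω; ω < γ; γ < κ; κ < φ; φ < θ.
Together: ν < μ < ε < τ < ω < γ < κ < φ < θ.
So ν < θ; θ is the larger of the two.

θ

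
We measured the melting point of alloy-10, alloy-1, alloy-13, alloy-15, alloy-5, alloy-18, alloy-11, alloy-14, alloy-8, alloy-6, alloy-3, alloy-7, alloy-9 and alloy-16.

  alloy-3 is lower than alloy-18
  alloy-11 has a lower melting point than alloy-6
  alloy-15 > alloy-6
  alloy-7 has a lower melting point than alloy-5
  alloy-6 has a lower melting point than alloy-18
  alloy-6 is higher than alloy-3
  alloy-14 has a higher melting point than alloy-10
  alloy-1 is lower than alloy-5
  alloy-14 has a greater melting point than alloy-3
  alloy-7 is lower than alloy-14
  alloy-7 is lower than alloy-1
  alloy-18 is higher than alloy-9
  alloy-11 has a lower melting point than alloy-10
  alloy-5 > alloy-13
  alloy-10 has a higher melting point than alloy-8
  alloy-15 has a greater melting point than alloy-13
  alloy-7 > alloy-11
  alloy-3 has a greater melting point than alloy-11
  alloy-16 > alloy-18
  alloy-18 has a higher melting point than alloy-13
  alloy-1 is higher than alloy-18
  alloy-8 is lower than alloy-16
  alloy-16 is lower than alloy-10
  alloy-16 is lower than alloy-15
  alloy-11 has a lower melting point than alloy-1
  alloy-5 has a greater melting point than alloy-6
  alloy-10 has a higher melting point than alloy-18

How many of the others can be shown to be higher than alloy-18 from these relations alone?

6

The elements the relations force above alloy-18 are alloy-16, alloy-15, alloy-1, alloy-5, alloy-10, alloy-14 — no chain reaches any other.
That is 6.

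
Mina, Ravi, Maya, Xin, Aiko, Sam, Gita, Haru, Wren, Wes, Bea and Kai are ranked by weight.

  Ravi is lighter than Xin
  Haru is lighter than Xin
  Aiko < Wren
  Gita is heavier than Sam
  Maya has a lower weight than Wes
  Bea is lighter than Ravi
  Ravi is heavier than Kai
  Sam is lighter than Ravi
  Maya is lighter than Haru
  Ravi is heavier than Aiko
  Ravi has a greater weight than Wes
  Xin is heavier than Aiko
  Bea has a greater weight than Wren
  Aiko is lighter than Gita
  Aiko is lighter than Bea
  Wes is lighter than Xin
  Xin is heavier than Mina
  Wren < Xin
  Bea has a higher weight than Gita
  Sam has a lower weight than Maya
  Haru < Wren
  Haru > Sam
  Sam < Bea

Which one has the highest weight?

Chaining downward from Xin: directly below it, Mina, Wes, Aiko, Haru, Wren, Ravi; then Sam, Maya, Bea, Kai; then Gita.
That covers every other element, and nothing is given above Xin, so Xin is the highest weight.

Xin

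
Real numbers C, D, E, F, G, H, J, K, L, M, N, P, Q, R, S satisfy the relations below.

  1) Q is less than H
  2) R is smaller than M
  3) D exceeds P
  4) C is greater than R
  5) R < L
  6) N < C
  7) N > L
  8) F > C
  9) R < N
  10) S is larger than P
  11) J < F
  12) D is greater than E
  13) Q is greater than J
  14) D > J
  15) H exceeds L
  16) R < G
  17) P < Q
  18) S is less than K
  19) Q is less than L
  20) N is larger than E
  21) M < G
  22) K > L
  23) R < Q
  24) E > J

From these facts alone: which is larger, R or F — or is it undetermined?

F

Chaining the given relations: R < Q < L < N < C < F.
So F is larger.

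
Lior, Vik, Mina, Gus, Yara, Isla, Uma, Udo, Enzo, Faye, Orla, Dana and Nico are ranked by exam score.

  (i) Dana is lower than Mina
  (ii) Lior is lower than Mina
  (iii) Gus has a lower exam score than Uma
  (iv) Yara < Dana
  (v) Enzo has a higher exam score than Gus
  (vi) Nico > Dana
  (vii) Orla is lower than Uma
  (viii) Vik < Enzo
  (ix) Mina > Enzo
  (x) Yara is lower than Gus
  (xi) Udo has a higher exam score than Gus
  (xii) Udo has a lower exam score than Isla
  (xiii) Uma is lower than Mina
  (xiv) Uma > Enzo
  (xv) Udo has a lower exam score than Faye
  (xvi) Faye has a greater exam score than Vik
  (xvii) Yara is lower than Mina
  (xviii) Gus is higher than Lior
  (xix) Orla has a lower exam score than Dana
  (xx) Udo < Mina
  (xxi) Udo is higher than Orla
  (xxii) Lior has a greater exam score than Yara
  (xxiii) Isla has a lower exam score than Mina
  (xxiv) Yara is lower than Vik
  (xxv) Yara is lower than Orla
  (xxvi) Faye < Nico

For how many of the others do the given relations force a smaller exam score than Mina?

10

The elements the relations force below Mina are Yara, Orla, Lior, Gus, Vik, Udo, Dana, Enzo, Uma, Isla — no chain reaches any other.
That is 10.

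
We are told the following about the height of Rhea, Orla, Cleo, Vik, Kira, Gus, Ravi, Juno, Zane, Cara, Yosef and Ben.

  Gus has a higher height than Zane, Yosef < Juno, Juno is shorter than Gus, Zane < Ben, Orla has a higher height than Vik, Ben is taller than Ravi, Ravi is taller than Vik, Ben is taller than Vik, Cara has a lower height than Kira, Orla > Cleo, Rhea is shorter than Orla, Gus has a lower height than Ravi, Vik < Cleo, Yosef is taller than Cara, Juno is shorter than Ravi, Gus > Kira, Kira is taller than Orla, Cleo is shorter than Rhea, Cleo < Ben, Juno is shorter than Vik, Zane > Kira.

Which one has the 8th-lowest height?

Piecing the relations together gives one ordering: Cara < Yosef < Juno < Vik < Cleo < Rhea < Orla < Kira < Zane < Gus < Ravi < Ben.
Counting 8 from the smallest end gives Kira.

Kira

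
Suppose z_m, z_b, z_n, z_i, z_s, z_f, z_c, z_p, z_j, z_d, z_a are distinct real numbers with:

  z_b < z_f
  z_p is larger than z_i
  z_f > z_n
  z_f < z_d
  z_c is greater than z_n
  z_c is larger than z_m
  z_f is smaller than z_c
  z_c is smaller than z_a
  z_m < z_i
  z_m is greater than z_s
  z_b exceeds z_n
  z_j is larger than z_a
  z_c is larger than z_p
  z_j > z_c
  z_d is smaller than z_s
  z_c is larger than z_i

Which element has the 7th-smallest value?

z_i

Piecing the relations together gives one ordering: z_n < z_b < z_f < z_d < z_s < z_m < z_i < z_p < z_c < z_a < z_j.
The 7th smallest is z_i.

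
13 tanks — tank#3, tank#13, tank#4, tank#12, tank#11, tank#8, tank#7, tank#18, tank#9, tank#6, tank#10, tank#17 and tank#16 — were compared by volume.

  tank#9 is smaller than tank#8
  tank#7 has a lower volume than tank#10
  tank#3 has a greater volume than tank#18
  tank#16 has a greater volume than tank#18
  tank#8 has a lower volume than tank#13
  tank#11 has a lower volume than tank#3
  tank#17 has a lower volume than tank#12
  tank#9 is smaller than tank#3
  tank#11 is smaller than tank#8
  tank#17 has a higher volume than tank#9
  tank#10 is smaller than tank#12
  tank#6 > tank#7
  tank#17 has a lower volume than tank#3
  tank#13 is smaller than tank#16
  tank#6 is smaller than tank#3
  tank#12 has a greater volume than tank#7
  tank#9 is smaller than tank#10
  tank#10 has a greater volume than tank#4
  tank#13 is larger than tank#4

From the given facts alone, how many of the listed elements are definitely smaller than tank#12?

Directly below tank#12: tank#7, tank#17, tank#10.
One step further: tank#4, tank#9 (5 so far).
No other element is forced below tank#12 by the given relations, so the count is 5.

5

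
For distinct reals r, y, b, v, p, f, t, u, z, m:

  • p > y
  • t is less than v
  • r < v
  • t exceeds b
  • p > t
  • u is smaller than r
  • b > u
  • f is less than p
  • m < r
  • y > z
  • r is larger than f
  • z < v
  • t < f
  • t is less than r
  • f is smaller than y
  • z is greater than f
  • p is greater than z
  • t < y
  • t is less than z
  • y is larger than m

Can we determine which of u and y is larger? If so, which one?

y

Link the given pairs in sequence: u < b; b < t; t < f; f < z; z < y.
Chaining these gives u < b < t < f < z < y.
So y is larger.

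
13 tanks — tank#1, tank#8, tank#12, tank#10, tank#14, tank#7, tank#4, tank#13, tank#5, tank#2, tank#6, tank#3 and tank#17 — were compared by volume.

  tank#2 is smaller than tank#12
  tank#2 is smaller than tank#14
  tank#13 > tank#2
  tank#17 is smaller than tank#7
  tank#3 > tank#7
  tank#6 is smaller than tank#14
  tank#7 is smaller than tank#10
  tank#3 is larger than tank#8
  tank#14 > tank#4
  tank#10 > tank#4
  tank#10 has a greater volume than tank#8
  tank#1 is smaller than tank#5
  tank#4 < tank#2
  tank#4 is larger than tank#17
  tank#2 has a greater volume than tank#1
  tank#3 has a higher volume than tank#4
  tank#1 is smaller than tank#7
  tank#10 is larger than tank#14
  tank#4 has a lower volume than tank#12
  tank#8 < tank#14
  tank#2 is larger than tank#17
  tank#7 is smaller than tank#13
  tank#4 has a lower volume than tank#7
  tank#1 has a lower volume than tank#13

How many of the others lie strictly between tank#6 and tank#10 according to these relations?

Chaining upward from tank#6 reaches: tank#14.
Chaining downward from tank#10 reaches: tank#1, tank#17, tank#4, tank#7, tank#2, tank#8, tank#14.
Strictly between tank#6 and tank#10 are those in both lists: tank#14 — 1 element.

1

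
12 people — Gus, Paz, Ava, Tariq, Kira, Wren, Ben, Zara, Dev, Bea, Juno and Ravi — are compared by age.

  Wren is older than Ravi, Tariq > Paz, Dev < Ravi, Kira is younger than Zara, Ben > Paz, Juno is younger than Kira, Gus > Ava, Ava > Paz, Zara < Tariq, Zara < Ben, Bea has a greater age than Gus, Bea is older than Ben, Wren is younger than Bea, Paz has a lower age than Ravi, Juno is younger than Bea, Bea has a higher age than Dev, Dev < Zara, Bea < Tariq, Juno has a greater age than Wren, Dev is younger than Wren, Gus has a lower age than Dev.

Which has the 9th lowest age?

Zara

Chaining the given pairs: Paz < Ava < Gus < Dev < Ravi < Wren < Juno < Kira < Zara < Ben < Bea < Tariq.
Counting 9 from the smallest end gives Zara.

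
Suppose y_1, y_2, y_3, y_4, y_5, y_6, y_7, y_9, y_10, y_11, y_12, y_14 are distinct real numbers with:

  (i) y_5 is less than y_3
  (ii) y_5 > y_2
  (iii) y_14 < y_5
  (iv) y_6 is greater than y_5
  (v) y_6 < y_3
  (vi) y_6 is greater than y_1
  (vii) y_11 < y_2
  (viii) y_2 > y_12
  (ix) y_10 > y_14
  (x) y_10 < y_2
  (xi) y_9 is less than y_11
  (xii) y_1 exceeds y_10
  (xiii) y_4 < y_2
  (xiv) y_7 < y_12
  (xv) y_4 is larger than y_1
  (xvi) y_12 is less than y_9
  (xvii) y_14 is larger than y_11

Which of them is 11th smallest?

y_6

Piecing the relations together gives one ordering: y_7 < y_12 < y_9 < y_11 < y_14 < y_10 < y_1 < y_4 < y_2 < y_5 < y_6 < y_3.
Counting 11 from the smallest end gives y_6.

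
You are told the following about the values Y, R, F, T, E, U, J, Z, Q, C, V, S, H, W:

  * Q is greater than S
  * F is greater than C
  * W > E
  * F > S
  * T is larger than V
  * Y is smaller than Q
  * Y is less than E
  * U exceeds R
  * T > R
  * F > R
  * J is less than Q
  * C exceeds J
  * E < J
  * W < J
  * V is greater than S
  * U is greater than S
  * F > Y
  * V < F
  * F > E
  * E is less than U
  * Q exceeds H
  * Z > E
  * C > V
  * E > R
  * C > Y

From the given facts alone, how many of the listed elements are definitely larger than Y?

The elements the relations force above Y are E, W, J, Q, C, U, F, Z — no chain reaches any other.
That is 8.

8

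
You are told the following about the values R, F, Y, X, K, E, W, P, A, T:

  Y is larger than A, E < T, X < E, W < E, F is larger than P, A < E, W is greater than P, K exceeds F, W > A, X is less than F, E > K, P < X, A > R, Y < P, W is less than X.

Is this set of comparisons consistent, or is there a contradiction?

Every relation is compatible with R < A < Y < P < W < X < F < K < E < T; the set is consistent.

consistent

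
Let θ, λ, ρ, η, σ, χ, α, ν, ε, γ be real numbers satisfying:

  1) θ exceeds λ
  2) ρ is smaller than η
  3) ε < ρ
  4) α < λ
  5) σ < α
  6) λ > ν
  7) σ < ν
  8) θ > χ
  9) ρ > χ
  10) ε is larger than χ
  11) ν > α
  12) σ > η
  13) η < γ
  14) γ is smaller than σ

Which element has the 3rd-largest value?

ν

Piecing the relations together gives one ordering: χ < ε < ρ < η < γ < σ < α < ν < λ < θ.
Counting 3 from the largest end gives ν.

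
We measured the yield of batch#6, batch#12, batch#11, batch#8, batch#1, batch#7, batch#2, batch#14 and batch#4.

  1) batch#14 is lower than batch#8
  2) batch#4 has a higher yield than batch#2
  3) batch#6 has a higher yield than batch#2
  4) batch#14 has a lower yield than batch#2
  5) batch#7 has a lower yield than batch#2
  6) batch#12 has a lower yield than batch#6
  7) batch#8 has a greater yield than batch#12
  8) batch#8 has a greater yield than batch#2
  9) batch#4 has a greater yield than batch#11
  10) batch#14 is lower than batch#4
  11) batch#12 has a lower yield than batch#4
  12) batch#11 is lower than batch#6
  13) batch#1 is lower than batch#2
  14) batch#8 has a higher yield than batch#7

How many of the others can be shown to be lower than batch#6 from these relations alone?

From batch#6 the given relations immediately reach batch#12, batch#11, batch#2.
From those, batch#7, batch#1, batch#14 — 6 in total.
Nothing else is reachable below batch#6; 6 in all.

6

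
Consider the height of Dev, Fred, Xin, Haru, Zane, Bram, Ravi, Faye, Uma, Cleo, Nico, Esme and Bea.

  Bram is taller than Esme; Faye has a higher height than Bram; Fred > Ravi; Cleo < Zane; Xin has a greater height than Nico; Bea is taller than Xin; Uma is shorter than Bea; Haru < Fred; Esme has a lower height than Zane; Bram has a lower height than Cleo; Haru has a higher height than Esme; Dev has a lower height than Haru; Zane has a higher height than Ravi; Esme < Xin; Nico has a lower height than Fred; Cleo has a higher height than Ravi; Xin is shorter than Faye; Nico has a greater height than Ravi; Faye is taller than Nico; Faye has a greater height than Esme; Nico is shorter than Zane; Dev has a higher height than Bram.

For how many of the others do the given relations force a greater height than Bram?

Directly above Bram: Dev, Cleo, Faye.
One step further: Haru, Zane (5 so far).
One step further: Fred (6 so far).
No other element is forced above Bram by the given relations, so the count is 6.

6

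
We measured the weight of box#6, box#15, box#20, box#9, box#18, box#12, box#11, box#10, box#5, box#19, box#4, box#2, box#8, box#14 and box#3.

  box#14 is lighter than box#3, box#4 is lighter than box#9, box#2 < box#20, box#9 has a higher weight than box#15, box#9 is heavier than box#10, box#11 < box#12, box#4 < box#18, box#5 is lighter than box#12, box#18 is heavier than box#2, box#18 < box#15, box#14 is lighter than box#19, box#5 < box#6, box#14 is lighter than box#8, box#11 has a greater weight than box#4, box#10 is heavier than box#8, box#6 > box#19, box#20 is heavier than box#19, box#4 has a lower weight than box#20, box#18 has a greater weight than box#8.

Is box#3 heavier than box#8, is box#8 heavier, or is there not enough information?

undetermined

Following every chain through box#8: above box#8 we get box#10, box#18, box#15, box#9; below box#8 we get box#14.
box#3 is not reached, and no chain runs the other way from box#3 to box#8.
So the given relations leave the order of box#8 and box#3 undetermined.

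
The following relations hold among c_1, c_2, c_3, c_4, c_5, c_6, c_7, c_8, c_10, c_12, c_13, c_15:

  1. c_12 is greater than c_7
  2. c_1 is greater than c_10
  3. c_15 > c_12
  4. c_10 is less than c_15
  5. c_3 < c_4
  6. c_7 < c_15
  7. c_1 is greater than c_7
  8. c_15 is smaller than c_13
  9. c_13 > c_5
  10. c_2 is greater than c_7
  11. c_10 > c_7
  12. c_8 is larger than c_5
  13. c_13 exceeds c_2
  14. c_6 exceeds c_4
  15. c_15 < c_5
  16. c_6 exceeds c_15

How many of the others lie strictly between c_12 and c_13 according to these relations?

The relations place c_12 below c_13. An element lies strictly between them when it is forced above c_12 and also forced below c_13.
Above c_12: {c_15, c_5, c_8, c_6}. Below c_13: {c_7, c_10, c_2, c_15, c_5}.
Intersection: {c_15, c_5} — 2.

2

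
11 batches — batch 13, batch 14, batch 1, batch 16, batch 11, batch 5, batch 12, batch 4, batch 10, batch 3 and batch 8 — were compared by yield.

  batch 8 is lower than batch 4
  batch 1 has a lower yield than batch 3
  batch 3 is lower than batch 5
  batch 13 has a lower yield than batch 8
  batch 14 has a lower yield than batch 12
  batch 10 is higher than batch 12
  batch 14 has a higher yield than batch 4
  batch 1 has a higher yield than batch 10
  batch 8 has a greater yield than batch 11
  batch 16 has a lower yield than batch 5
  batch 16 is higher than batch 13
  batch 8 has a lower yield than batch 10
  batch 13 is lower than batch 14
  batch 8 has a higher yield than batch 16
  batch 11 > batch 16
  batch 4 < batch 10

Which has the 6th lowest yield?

batch 14

Chaining the given pairs: batch 13 < batch 16 < batch 11 < batch 8 < batch 4 < batch 14 < batch 12 < batch 10 < batch 1 < batch 3 < batch 5.
The 6th smallest is batch 14.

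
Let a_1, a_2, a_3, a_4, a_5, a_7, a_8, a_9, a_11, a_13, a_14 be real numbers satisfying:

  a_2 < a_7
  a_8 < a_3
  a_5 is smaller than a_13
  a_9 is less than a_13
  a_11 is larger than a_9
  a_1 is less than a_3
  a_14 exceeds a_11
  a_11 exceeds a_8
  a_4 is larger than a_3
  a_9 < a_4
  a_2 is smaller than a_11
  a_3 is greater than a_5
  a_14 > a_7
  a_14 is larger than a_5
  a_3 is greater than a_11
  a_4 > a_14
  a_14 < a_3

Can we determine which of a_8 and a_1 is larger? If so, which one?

undetermined

Following every chain through a_8: above a_8 we get a_11, a_14, a_3, a_4.
a_1 is not reached, and no chain runs the other way from a_1 to a_8.
So the given relations leave the order of a_8 and a_1 undetermined.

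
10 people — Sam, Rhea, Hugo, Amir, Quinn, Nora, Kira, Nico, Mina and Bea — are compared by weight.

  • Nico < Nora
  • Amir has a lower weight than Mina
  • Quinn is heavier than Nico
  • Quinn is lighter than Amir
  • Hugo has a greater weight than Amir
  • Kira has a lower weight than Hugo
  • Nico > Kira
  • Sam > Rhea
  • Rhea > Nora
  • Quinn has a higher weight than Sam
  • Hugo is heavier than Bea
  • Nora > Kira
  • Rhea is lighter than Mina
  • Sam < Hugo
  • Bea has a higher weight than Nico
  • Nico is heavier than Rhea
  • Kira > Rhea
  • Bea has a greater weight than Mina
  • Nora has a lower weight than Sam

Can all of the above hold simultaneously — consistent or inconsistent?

We have Nora < Rhea stated directly, yet also Rhea < Kira < Nico < Nora by chaining the others — so Rhea < Nora. Contradiction.

inconsistent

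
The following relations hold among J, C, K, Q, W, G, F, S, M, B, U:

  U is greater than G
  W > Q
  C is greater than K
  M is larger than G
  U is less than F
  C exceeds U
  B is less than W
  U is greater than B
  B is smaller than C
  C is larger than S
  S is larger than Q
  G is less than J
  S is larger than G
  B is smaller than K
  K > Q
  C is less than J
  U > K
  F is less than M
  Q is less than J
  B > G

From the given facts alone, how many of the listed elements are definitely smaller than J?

7

The elements the relations force below J are G, Q, B, K, U, S, C — no chain reaches any other.
That is 7.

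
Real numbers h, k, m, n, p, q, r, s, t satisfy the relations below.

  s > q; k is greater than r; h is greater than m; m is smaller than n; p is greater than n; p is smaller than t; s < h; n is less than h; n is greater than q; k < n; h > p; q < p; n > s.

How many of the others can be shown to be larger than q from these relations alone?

5

Directly above q: s, n, p.
One step further: t, h (5 so far).
No other element is forced above q by the given relations, so the count is 5.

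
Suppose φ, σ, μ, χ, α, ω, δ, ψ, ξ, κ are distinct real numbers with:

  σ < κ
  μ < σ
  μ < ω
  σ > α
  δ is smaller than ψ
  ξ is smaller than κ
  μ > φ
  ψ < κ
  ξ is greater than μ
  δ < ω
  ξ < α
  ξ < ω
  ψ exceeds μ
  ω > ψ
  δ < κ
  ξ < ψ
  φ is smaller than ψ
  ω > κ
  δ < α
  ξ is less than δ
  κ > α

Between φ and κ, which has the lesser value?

φ

The relevant relations are φ < μ; μ < ξ; ξ < δ; δ < α; α < σ; σ < κ.
Chaining these gives φ < μ < ξ < δ < α < σ < κ.
So φ < κ; φ is the smaller of the two.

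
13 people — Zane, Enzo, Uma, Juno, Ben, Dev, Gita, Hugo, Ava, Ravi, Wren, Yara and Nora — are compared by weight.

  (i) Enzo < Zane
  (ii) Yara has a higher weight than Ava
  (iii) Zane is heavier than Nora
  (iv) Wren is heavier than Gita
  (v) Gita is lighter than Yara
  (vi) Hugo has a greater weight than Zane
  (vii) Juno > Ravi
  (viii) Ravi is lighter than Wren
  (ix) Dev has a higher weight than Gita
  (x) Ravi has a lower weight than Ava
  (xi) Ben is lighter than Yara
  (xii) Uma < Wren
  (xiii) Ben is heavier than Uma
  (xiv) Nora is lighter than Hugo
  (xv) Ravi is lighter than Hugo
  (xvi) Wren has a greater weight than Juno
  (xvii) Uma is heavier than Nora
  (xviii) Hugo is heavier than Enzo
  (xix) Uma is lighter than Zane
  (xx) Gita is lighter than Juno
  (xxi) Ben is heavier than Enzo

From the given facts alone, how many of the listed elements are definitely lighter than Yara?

7

The elements the relations force below Yara are Enzo, Nora, Ravi, Uma, Ben, Gita, Ava — no chain reaches any other.
That is 7.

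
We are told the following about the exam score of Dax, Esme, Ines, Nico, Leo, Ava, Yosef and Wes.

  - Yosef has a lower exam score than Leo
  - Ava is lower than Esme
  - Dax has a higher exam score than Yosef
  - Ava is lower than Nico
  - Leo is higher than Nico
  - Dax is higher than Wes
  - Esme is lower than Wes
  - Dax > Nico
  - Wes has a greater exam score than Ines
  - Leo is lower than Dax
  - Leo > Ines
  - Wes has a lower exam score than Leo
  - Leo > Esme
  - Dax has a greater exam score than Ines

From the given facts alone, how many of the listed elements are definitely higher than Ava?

5

Directly above Ava: Nico, Esme.
One step further: Wes, Leo, Dax (5 so far).
Nothing else is reachable above Ava; 5 in all.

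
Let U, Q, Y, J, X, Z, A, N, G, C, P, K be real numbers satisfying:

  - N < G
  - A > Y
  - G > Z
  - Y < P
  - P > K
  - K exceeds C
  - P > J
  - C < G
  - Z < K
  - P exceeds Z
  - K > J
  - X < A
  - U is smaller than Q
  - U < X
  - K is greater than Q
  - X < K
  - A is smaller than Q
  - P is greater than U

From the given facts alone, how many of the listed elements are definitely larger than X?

Directly above X: A, K.
One step further: Q, P (4 so far).
Nothing else is reachable above X; 4 in all.

4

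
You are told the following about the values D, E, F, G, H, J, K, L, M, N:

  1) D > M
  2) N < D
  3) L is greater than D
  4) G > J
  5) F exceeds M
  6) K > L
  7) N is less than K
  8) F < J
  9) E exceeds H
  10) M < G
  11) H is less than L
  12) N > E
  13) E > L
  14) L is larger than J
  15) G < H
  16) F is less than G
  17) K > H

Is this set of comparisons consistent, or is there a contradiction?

inconsistent

We have L < E stated directly, yet also E < N < D < L by chaining the others — so E < L. Contradiction.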